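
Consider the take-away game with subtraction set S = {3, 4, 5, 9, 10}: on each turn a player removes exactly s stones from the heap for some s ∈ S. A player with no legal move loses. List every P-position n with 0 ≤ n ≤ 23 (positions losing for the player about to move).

0, 1, 2, 8, 14, 15, 16, 22

G(0) = 0
G(1) = mex{} = 0
G(2) = mex{} = 0
G(3) = mex{0} = 1
G(4) = mex{0,0} = 1
G(5) = mex{0,0,0} = 1
G(6) = mex{1,0,0} = 2
G(7) = mex{1,1,0} = 2
G(8) = mex{1,1,1} = 0
G(9) = mex{2,1,1,0} = 3
G(10) = mex{2,2,1,0,0} = 3
G(11) = mex{0,2,2,0,0} = 1
G(12) = mex{3,0,2,1,0} = 4
G(13) = mex{3,3,0,1,1} = 2
G(14) = mex{1,3,3,1,1} = 0
G(15) = mex{4,1,3,2,1} = 0
G(16) = mex{2,4,1,2,2} = 0
G(17) = mex{0,2,4,0,2} = 1
G(18) = mex{0,0,2,3,0} = 1
G(19) = mex{0,0,0,3,3} = 1
G(20) = mex{1,0,0,1,3} = 2
G(21) = mex{1,1,0,4,1} = 2
G(22) = mex{1,1,1,2,4} = 0
G(23) = mex{2,1,1,0,2} = 3
P-positions are exactly the n with G(n) = 0.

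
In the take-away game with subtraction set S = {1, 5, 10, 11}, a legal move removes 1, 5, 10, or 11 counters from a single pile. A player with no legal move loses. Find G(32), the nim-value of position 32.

2

n :  0  1  2  3  4  5  6  7  8  9 10 11 12 13 14 15 16 17 18 19 20 21 22 23 24 25 26 27 28 29 30 31 32
G :  0  1  0  1  0  1  0  1  0  1  2  3  2  3  2  3  2  3  2  3  0  1  0  1  0  1  0  1  0  1  2  3  2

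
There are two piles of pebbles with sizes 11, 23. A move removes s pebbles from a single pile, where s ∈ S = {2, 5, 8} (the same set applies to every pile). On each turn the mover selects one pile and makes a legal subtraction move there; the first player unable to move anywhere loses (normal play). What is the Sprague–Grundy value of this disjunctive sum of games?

1

All piles use S = {2, 5, 8}:
G(0) = 0
G(1) = mex{} = 0
G(2) = mex{0} = 1
G(3) = mex{0} = 1
G(4) = mex{1} = 0
G(5) = mex{1,0} = 2
G(6) = mex{0,0} = 1
G(7) = mex{2,1} = 0
G(8) = mex{1,1,0} = 2
G(9) = mex{0,0,0} = 1
G(10) = mex{2,2,1} = 0
G(11) = mex{1,1,1} = 0
G(12) = mex{0,0,0} = 1
G(13) = mex{0,2,2} = 1
G(14) = mex{1,1,1} = 0
G(15) = mex{1,0,0} = 2
G(16) = mex{0,0,2} = 1
G(17) = mex{2,1,1} = 0
G(18) = mex{1,1,0} = 2
G(19) = mex{0,0,0} = 1
G(20) = mex{2,2,1} = 0
G(21) = mex{1,1,1} = 0
G(22) = mex{0,0,0} = 1
G(23) = mex{0,2,2} = 1
Pile A: G(11) = 0.
Pile B: G(23) = 1.
Combined Grundy value = 0 ⊕ 1 = 1.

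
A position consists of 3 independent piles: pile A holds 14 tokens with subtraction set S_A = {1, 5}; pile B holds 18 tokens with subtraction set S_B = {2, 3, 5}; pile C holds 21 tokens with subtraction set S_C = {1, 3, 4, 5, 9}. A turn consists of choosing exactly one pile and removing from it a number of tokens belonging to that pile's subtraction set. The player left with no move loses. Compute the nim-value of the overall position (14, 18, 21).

Pile A, S = {1, 5}:
n :  0  1  2  3  4  5  6  7  8  9 10 11 12 13 14
G :  0  1  0  1  0  1  0  1  0  1  0  1  0  1  0
G_A(14) = 0.
Pile B, S = {2, 3, 5}:
n :  0  1  2  3  4  5  6  7  8  9 10 11 12 13 14 15 16 17 18
G :  0  0  1  1  2  2  3  0  0  1  1  2  2  3  0  0  1  1  2
G_B(18) = 2.
Pile C, S = {1, 3, 4, 5, 9}:
G(0) = 0
G(1) = mex{0} = 1
G(2) = mex{1} = 0
G(3) = mex{0,0} = 1
G(4) = mex{1,1,0} = 2
G(5) = mex{2,0,1,0} = 3
G(6) = mex{3,1,0,1} = 2
G(7) = mex{2,2,1,0} = 3
G(8) = mex{3,3,2,1} = 0
G(9) = mex{0,2,3,2,0} = 1
G(10) = mex{1,3,2,3,1} = 0
G(11) = mex{0,0,3,2,0} = 1
G(12) = mex{1,1,0,3,1} = 2
G(13) = mex{2,0,1,0,2} = 3
G(14) = mex{3,1,0,1,3} = 2
G(15) = mex{2,2,1,0,2} = 3
G(16) = mex{3,3,2,1,3} = 0
G(17) = mex{0,2,3,2,0} = 1
G(18) = mex{1,3,2,3,1} = 0
G(19) = mex{0,0,3,2,0} = 1
G(20) = mex{1,1,0,3,1} = 2
G(21) = mex{2,0,1,0,2} = 3
G_C(21) = 3.
Combined Grundy value = 0 ⊕ 2 ⊕ 3 = 1.

1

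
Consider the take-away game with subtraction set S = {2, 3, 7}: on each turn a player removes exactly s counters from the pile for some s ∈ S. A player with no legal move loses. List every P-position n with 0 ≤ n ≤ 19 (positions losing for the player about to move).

G(0) = 0
G(1) = mex{} = 0
G(2) = mex{0} = 1
G(3) = mex{0,0} = 1
G(4) = mex{1,0} = 2
G(5) = mex{1,1} = 0
G(6) = mex{2,1} = 0
G(7) = mex{0,2,0} = 1
G(8) = mex{0,0,0} = 1
G(9) = mex{1,0,1} = 2
G(10) = mex{1,1,1} = 0
G(11) = mex{2,1,2} = 0
G(12) = mex{0,2,0} = 1
G(13) = mex{0,0,0} = 1
G(14) = mex{1,0,1} = 2
G(15) = mex{1,1,1} = 0
G(16) = mex{2,1,2} = 0
G(17) = mex{0,2,0} = 1
G(18) = mex{0,0,0} = 1
G(19) = mex{1,0,1} = 2
P-positions are exactly the n with G(n) = 0.

0, 1, 5, 6, 10, 11, 15, 16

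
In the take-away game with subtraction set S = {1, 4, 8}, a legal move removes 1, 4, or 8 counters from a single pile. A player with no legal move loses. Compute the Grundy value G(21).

2

n :  0  1  2  3  4  5  6  7  8  9 10 11 12 13 14 15 16 17 18 19 20 21
G :  0  1  0  1  2  0  1  0  1  2  3  2  0  1  0  1  2  0  1  0  1  2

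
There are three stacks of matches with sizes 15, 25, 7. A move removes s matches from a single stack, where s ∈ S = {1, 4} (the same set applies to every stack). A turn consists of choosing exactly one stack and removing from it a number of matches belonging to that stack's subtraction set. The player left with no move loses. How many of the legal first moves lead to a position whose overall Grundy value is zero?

All stacks use S = {1, 4}:
G(0) = 0
G(1) = mex{0} = 1
G(2) = mex{1} = 0
G(3) = mex{0} = 1
G(4) = mex{1,0} = 2
G(5) = mex{2,1} = 0
G(6) = mex{0,0} = 1
G(7) = mex{1,1} = 0
G(8) = mex{0,2} = 1
G(9) = mex{1,0} = 2
G(10) = mex{2,1} = 0
G(11) = mex{0,0} = 1
G(12) = mex{1,1} = 0
G(13) = mex{0,2} = 1
G(14) = mex{1,0} = 2
G(15) = mex{2,1} = 0
G(16) = mex{0,0} = 1
G(17) = mex{1,1} = 0
G(18) = mex{0,2} = 1
G(19) = mex{1,0} = 2
G(20) = mex{2,1} = 0
G(21) = mex{0,0} = 1
G(22) = mex{1,1} = 0
G(23) = mex{0,2} = 1
G(24) = mex{1,0} = 2
G(25) = mex{2,1} = 0
Stack A: G(15) = 0.
Stack B: G(25) = 0.
Stack C: G(7) = 0.
Combined Grundy value = 0 ⊕ 0 ⊕ 0 = 0.
A winning move leaves total XOR = 0, i.e. changes one component's Grundy value g to g ⊕ X where X is the current total.
Stack A: target g' = 0⊕0 = 0, but every legal move changes the Grundy value (mex property), so 0 moves.
Stack B: target g' = 0⊕0 = 0, but every legal move changes the Grundy value (mex property), so 0 moves.
Stack C: target g' = 0⊕0 = 0, but every legal move changes the Grundy value (mex property), so 0 moves.

0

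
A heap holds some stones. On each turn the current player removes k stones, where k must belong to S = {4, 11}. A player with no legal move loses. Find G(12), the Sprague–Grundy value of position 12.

n :  0  1  2  3  4  5  6  7  8  9 10 11 12
G :  0  0  0  0  1  1  1  1  0  0  0  2  1

1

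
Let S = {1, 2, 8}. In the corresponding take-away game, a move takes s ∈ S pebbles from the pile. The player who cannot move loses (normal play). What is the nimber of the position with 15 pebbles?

G(0) = 0
G(1) = mex{0} = 1
G(2) = mex{1,0} = 2
G(3) = mex{2,1} = 0
G(4) = mex{0,2} = 1
G(5) = mex{1,0} = 2
G(6) = mex{2,1} = 0
G(7) = mex{0,2} = 1
G(8) = mex{1,0,0} = 2
G(9) = mex{2,1,1} = 0
G(10) = mex{0,2,2} = 1
G(11) = mex{1,0,0} = 2
G(12) = mex{2,1,1} = 0
G(13) = mex{0,2,2} = 1
G(14) = mex{1,0,0} = 2
G(15) = mex{2,1,1} = 0

0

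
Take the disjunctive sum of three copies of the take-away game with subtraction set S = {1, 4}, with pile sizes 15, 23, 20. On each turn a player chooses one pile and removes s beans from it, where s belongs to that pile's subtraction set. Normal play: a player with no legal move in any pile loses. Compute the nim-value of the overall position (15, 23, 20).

1

All piles use S = {1, 4}:
G(0) = 0
G(1) = mex{0} = 1
G(2) = mex{1} = 0
G(3) = mex{0} = 1
G(4) = mex{1,0} = 2
G(5) = mex{2,1} = 0
G(6) = mex{0,0} = 1
G(7) = mex{1,1} = 0
G(8) = mex{0,2} = 1
G(9) = mex{1,0} = 2
G(10) = mex{2,1} = 0
G(11) = mex{0,0} = 1
G(12) = mex{1,1} = 0
G(13) = mex{0,2} = 1
G(14) = mex{1,0} = 2
G(15) = mex{2,1} = 0
G(16) = mex{0,0} = 1
G(17) = mex{1,1} = 0
G(18) = mex{0,2} = 1
G(19) = mex{1,0} = 2
G(20) = mex{2,1} = 0
G(21) = mex{0,0} = 1
G(22) = mex{1,1} = 0
G(23) = mex{0,2} = 1
Pile A: G(15) = 0.
Pile B: G(23) = 1.
Pile C: G(20) = 0.
Combined Grundy value = 0 ⊕ 1 ⊕ 0 = 1.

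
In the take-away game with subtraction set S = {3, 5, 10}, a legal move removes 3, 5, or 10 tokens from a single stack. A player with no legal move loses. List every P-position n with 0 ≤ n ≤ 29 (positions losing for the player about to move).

0, 1, 2, 8, 9, 15, 16, 17, 23, 24

G(0) = 0
G(1) = mex{} = 0
G(2) = mex{} = 0
G(3) = mex{0} = 1
G(4) = mex{0} = 1
G(5) = mex{0,0} = 1
G(6) = mex{1,0} = 2
G(7) = mex{1,0} = 2
G(8) = mex{1,1} = 0
G(9) = mex{2,1} = 0
G(10) = mex{2,1,0} = 3
G(11) = mex{0,2,0} = 1
G(12) = mex{0,2,0} = 1
G(13) = mex{3,0,1} = 2
G(14) = mex{1,0,1} = 2
G(15) = mex{1,3,1} = 0
G(16) = mex{2,1,2} = 0
G(17) = mex{2,1,2} = 0
G(18) = mex{0,2,0} = 1
G(19) = mex{0,2,0} = 1
G(20) = mex{0,0,3} = 1
G(21) = mex{1,0,1} = 2
G(22) = mex{1,0,1} = 2
G(23) = mex{1,1,2} = 0
G(24) = mex{2,1,2} = 0
G(25) = mex{2,1,0} = 3
G(26) = mex{0,2,0} = 1
G(27) = mex{0,2,0} = 1
G(28) = mex{3,0,1} = 2
G(29) = mex{1,0,1} = 2
P-positions are exactly the n with G(n) = 0.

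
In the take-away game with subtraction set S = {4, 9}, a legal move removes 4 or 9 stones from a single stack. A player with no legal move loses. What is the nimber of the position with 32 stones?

G(0) = 0
G(1) = mex{} = 0
G(2) = mex{} = 0
G(3) = mex{} = 0
G(4) = mex{0} = 1
G(5) = mex{0} = 1
G(6) = mex{0} = 1
G(7) = mex{0} = 1
G(8) = mex{1} = 0
G(9) = mex{1,0} = 2
G(10) = mex{1,0} = 2
G(11) = mex{1,0} = 2
G(12) = mex{0,0} = 1
G(13) = mex{2,1} = 0
G(14) = mex{2,1} = 0
G(15) = mex{2,1} = 0
G(16) = mex{1,1} = 0
G(17) = mex{0,0} = 1
G(18) = mex{0,2} = 1
G(19) = mex{0,2} = 1
G(20) = mex{0,2} = 1
G(21) = mex{1,1} = 0
G(22) = mex{1,0} = 2
G(23) = mex{1,0} = 2
G(24) = mex{1,0} = 2
G(25) = mex{0,0} = 1
G(26) = mex{2,1} = 0
G(27) = mex{2,1} = 0
G(28) = mex{2,1} = 0
G(29) = mex{1,1} = 0
G(30) = mex{0,0} = 1
G(31) = mex{0,2} = 1
G(32) = mex{0,2} = 1

1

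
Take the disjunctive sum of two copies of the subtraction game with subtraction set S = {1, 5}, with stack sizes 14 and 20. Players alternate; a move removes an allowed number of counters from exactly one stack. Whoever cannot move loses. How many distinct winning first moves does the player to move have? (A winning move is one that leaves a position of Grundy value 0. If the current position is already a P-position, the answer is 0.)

All stacks use S = {1, 5}:
n :  0  1  2  3  4  5  6  7  8  9 10 11 12 13 14 15 16 17 18 19 20
G :  0  1  0  1  0  1  0  1  0  1  0  1  0  1  0  1  0  1  0  1  0
Stack A: G(14) = 0.
Stack B: G(20) = 0.
Combined Grundy value = 0 ⊕ 0 = 0.
A winning move leaves total XOR = 0, i.e. changes one component's Grundy value g to g ⊕ X where X is the current total.
Stack A: target g' = 0⊕0 = 0, but every legal move changes the Grundy value (mex property), so 0 moves.
Stack B: target g' = 0⊕0 = 0, but every legal move changes the Grundy value (mex property), so 0 moves.

0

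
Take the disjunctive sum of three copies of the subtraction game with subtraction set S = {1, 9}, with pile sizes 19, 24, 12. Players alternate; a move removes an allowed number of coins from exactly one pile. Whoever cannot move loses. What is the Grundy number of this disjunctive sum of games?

All piles use S = {1, 9}:
G(0) = 0
G(1) = mex{0} = 1
G(2) = mex{1} = 0
G(3) = mex{0} = 1
G(4) = mex{1} = 0
G(5) = mex{0} = 1
G(6) = mex{1} = 0
G(7) = mex{0} = 1
G(8) = mex{1} = 0
G(9) = mex{0,0} = 1
G(10) = mex{1,1} = 0
G(11) = mex{0,0} = 1
G(12) = mex{1,1} = 0
G(13) = mex{0,0} = 1
G(14) = mex{1,1} = 0
G(15) = mex{0,0} = 1
G(16) = mex{1,1} = 0
G(17) = mex{0,0} = 1
G(18) = mex{1,1} = 0
G(19) = mex{0,0} = 1
G(20) = mex{1,1} = 0
G(21) = mex{0,0} = 1
G(22) = mex{1,1} = 0
G(23) = mex{0,0} = 1
G(24) = mex{1,1} = 0
Pile A: G(19) = 1.
Pile B: G(24) = 0.
Pile C: G(12) = 0.
Combined Grundy value = 1 ⊕ 0 ⊕ 0 = 1.

1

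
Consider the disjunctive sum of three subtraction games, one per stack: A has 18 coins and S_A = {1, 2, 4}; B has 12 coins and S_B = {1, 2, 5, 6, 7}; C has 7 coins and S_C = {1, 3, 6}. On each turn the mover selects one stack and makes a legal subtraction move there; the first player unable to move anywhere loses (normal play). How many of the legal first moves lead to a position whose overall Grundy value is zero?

Stack A, S = {1, 2, 4}:
n :  0  1  2  3  4  5  6  7  8  9 10 11 12 13 14 15 16 17 18
G :  0  1  2  0  1  2  0  1  2  0  1  2  0  1  2  0  1  2  0
G_A(18) = 0.
Stack B, S = {1, 2, 5, 6, 7}:
n :  0  1  2  3  4  5  6  7  8  9 10 11 12
G :  0  1  2  0  1  2  3  4  5  3  4  0  1
G_B(12) = 1.
Stack C, S = {1, 3, 6}:
G(0) = 0
G(1) = mex{0} = 1
G(2) = mex{1} = 0
G(3) = mex{0,0} = 1
G(4) = mex{1,1} = 0
G(5) = mex{0,0} = 1
G(6) = mex{1,1,0} = 2
G(7) = mex{2,0,1} = 3
G_C(7) = 3.
Combined Grundy value = 0 ⊕ 1 ⊕ 3 = 2.
A winning move leaves total XOR = 0, i.e. changes one component's Grundy value g to g ⊕ X where X is the current total.
Stack A: need g' = 0⊕2 = 2. Options: 18−1→G=2, 18−2→G=1, 18−4→G=2. Hits: 2.
Stack B: need g' = 1⊕2 = 3. Options: 12−1→G=0, 12−2→G=4, 12−5→G=4, 12−6→G=3, 12−7→G=2. Hits: 1.
Stack C: need g' = 3⊕2 = 1. Options: 7−1→G=2, 7−3→G=0, 7−6→G=1. Hits: 1.

4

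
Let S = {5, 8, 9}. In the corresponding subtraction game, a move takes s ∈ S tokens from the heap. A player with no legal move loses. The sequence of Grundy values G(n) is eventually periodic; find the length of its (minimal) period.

14

G(0) = 0
G(1) = mex{} = 0
G(2) = mex{} = 0
G(3) = mex{} = 0
G(4) = mex{} = 0
G(5) = mex{0} = 1
G(6) = mex{0} = 1
G(7) = mex{0} = 1
G(8) = mex{0,0} = 1
G(9) = mex{0,0,0} = 1
G(10) = mex{1,0,0} = 2
G(11) = mex{1,0,0} = 2
G(12) = mex{1,0,0} = 2
G(13) = mex{1,1,0} = 2
G(14) = mex{1,1,1} = 0
G(15) = mex{2,1,1} = 0
G(16) = mex{2,1,1} = 0
G(17) = mex{2,1,1} = 0
G(18) = mex{2,2,1} = 0
G(19) = mex{0,2,2} = 1
G(20) = mex{0,2,2} = 1
G(21) = mex{0,2,2} = 1
G(22) = mex{0,0,2} = 1
G(23) = mex{0,0,0} = 1
G(24) = mex{1,0,0} = 2
G(25) = mex{1,0,0} = 2
G(26) = mex{1,0,0} = 2
G(27) = mex{1,1,0} = 2
G(28) = mex{1,1,1} = 0
G(29) = mex{2,1,1} = 0
G(n+14) = G(n) holds for n = 0,…,8 (a full window of length max(S) = 9), so the sequence is purely periodic with period 14.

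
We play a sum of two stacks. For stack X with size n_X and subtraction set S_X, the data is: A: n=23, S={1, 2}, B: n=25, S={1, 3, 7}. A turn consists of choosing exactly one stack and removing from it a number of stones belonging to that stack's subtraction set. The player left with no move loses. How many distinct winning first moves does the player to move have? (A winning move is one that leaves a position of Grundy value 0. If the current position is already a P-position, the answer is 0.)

Stack A, S = {1, 2}:
G(0) = 0
G(1) = mex{0} = 1
G(2) = mex{1,0} = 2
G(3) = mex{2,1} = 0
G(4) = mex{0,2} = 1
G(5) = mex{1,0} = 2
G(6) = mex{2,1} = 0
G(7) = mex{0,2} = 1
G(8) = mex{1,0} = 2
G(9) = mex{2,1} = 0
G(10) = mex{0,2} = 1
G(11) = mex{1,0} = 2
G(12) = mex{2,1} = 0
G(13) = mex{0,2} = 1
G(14) = mex{1,0} = 2
G(15) = mex{2,1} = 0
G(16) = mex{0,2} = 1
G(17) = mex{1,0} = 2
G(18) = mex{2,1} = 0
G(19) = mex{0,2} = 1
G(20) = mex{1,0} = 2
G(21) = mex{2,1} = 0
G(22) = mex{0,2} = 1
G(23) = mex{1,0} = 2
G_A(23) = 2.
Stack B, S = {1, 3, 7}:
n :  0  1  2  3  4  5  6  7  8  9 10 11 12 13 14 15 16 17 18 19 20 21 22 23 24 25
G :  0  1  0  1  0  1  0  1  0  1  0  1  0  1  0  1  0  1  0  1  0  1  0  1  0  1
G_B(25) = 1.
Combined Grundy value = 2 ⊕ 1 = 3.
A winning move leaves total XOR = 0, i.e. changes one component's Grundy value g to g ⊕ X where X is the current total.
Stack A: need g' = 2⊕3 = 1. Options: 23−1→G=1, 23−2→G=0. Hits: 1.
Stack B: need g' = 1⊕3 = 2. Options: 25−1→G=0, 25−3→G=0, 25−7→G=0. Hits: 0.

1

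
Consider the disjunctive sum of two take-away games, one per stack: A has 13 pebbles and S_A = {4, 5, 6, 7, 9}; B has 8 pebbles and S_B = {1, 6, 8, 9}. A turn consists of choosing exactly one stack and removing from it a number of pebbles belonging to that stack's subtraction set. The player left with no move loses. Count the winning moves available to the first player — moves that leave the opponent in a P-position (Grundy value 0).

Stack A, S = {4, 5, 6, 7, 9}:
n :  0  1  2  3  4  5  6  7  8  9 10 11 12 13
G :  0  0  0  0  1  1  1  1  2  2  2  2  3  0
G_A(13) = 0.
Stack B, S = {1, 6, 8, 9}:
n : 0 1 2 3 4 5 6 7 8
G : 0 1 0 1 0 1 2 0 1
G_B(8) = 1.
Combined Grundy value = 0 ⊕ 1 = 1.
A winning move leaves total XOR = 0, i.e. changes one component's Grundy value g to g ⊕ X where X is the current total.
Stack A: need g' = 0⊕1 = 1. Options: 13−4→G=2, 13−5→G=2, 13−6→G=1, 13−7→G=1, 13−9→G=1. Hits: 3.
Stack B: need g' = 1⊕1 = 0. Options: 8−1→G=0, 8−6→G=0, 8−8→G=0. Hits: 3.

6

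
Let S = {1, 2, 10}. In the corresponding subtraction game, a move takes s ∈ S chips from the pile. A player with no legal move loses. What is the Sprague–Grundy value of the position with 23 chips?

2

G(0) = 0
G(1) = mex{0} = 1
G(2) = mex{1,0} = 2
G(3) = mex{2,1} = 0
G(4) = mex{0,2} = 1
G(5) = mex{1,0} = 2
G(6) = mex{2,1} = 0
G(7) = mex{0,2} = 1
G(8) = mex{1,0} = 2
G(9) = mex{2,1} = 0
G(10) = mex{0,2,0} = 1
G(11) = mex{1,0,1} = 2
G(12) = mex{2,1,2} = 0
G(13) = mex{0,2,0} = 1
G(14) = mex{1,0,1} = 2
G(15) = mex{2,1,2} = 0
G(16) = mex{0,2,0} = 1
G(17) = mex{1,0,1} = 2
G(18) = mex{2,1,2} = 0
G(19) = mex{0,2,0} = 1
G(20) = mex{1,0,1} = 2
G(21) = mex{2,1,2} = 0
G(22) = mex{0,2,0} = 1
G(23) = mex{1,0,1} = 2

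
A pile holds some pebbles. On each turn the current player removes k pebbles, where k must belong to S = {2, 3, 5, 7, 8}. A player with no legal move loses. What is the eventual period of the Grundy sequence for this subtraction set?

G(0) = 0
G(1) = mex{} = 0
G(2) = mex{0} = 1
G(3) = mex{0,0} = 1
G(4) = mex{1,0} = 2
G(5) = mex{1,1,0} = 2
G(6) = mex{2,1,0} = 3
G(7) = mex{2,2,1,0} = 3
G(8) = mex{3,2,1,0,0} = 4
G(9) = mex{3,3,2,1,0} = 4
G(10) = mex{4,3,2,1,1} = 0
G(11) = mex{4,4,3,2,1} = 0
G(12) = mex{0,4,3,2,2} = 1
G(13) = mex{0,0,4,3,2} = 1
G(14) = mex{1,0,4,3,3} = 2
G(15) = mex{1,1,0,4,3} = 2
G(16) = mex{2,1,0,4,4} = 3
G(17) = mex{2,2,1,0,4} = 3
G(18) = mex{3,2,1,0,0} = 4
G(19) = mex{3,3,2,1,0} = 4
G(20) = mex{4,3,2,1,1} = 0
G(21) = mex{4,4,3,2,1} = 0
G(n+10) = G(n) holds for n = 0,…,7 (a full window of length max(S) = 8), so the sequence is purely periodic with period 10.

10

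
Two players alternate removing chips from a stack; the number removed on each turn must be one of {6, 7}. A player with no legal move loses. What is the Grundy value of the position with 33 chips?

G(0) = 0
G(1) = mex{} = 0
G(2) = mex{} = 0
G(3) = mex{} = 0
G(4) = mex{} = 0
G(5) = mex{} = 0
G(6) = mex{0} = 1
G(7) = mex{0,0} = 1
G(8) = mex{0,0} = 1
G(9) = mex{0,0} = 1
G(10) = mex{0,0} = 1
G(11) = mex{0,0} = 1
G(12) = mex{1,0} = 2
G(13) = mex{1,1} = 0
G(14) = mex{1,1} = 0
G(15) = mex{1,1} = 0
G(16) = mex{1,1} = 0
G(17) = mex{1,1} = 0
G(18) = mex{2,1} = 0
G(19) = mex{0,2} = 1
G(20) = mex{0,0} = 1
G(21) = mex{0,0} = 1
G(22) = mex{0,0} = 1
G(23) = mex{0,0} = 1
G(24) = mex{0,0} = 1
G(25) = mex{1,0} = 2
G(26) = mex{1,1} = 0
G(27) = mex{1,1} = 0
G(28) = mex{1,1} = 0
G(29) = mex{1,1} = 0
G(30) = mex{1,1} = 0
G(31) = mex{2,1} = 0
G(32) = mex{0,2} = 1
G(33) = mex{0,0} = 1

1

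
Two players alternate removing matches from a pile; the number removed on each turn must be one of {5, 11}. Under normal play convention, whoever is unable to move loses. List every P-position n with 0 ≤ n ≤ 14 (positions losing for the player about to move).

n :  0  1  2  3  4  5  6  7  8  9 10 11 12 13 14
G :  0  0  0  0  0  1  1  1  1  1  0  2  2  2  2
P-positions are exactly the n with G(n) = 0.

0, 1, 2, 3, 4, 10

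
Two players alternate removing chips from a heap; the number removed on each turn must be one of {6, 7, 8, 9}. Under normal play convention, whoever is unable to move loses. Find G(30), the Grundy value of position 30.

0

G(0) = 0
G(1) = mex{} = 0
G(2) = mex{} = 0
G(3) = mex{} = 0
G(4) = mex{} = 0
G(5) = mex{} = 0
G(6) = mex{0} = 1
G(7) = mex{0,0} = 1
G(8) = mex{0,0,0} = 1
G(9) = mex{0,0,0,0} = 1
G(10) = mex{0,0,0,0} = 1
G(11) = mex{0,0,0,0} = 1
G(12) = mex{1,0,0,0} = 2
G(13) = mex{1,1,0,0} = 2
G(14) = mex{1,1,1,0} = 2
G(15) = mex{1,1,1,1} = 0
G(16) = mex{1,1,1,1} = 0
G(17) = mex{1,1,1,1} = 0
G(18) = mex{2,1,1,1} = 0
G(19) = mex{2,2,1,1} = 0
G(20) = mex{2,2,2,1} = 0
G(21) = mex{0,2,2,2} = 1
G(22) = mex{0,0,2,2} = 1
G(23) = mex{0,0,0,2} = 1
G(24) = mex{0,0,0,0} = 1
G(25) = mex{0,0,0,0} = 1
G(26) = mex{0,0,0,0} = 1
G(27) = mex{1,0,0,0} = 2
G(28) = mex{1,1,0,0} = 2
G(29) = mex{1,1,1,0} = 2
G(30) = mex{1,1,1,1} = 0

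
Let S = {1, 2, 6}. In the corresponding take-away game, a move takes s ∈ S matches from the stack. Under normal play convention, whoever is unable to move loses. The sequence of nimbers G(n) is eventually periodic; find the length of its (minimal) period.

7

G(0) = 0
G(1) = mex{0} = 1
G(2) = mex{1,0} = 2
G(3) = mex{2,1} = 0
G(4) = mex{0,2} = 1
G(5) = mex{1,0} = 2
G(6) = mex{2,1,0} = 3
G(7) = mex{3,2,1} = 0
G(8) = mex{0,3,2} = 1
G(9) = mex{1,0,0} = 2
G(10) = mex{2,1,1} = 0
G(11) = mex{0,2,2} = 1
G(12) = mex{1,0,3} = 2
G(13) = mex{2,1,0} = 3
G(14) = mex{3,2,1} = 0
G(15) = mex{0,3,2} = 1
G(n+7) = G(n) holds for n = 0,…,5 (a full window of length max(S) = 6), so the sequence is purely periodic with period 7.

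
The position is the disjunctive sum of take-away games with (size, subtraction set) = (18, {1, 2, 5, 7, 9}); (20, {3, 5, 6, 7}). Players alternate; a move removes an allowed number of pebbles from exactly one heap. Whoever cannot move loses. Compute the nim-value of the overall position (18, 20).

Heap A, S = {1, 2, 5, 7, 9}:
G(0) = 0
G(1) = mex{0} = 1
G(2) = mex{1,0} = 2
G(3) = mex{2,1} = 0
G(4) = mex{0,2} = 1
G(5) = mex{1,0,0} = 2
G(6) = mex{2,1,1} = 0
G(7) = mex{0,2,2,0} = 1
G(8) = mex{1,0,0,1} = 2
G(9) = mex{2,1,1,2,0} = 3
G(10) = mex{3,2,2,0,1} = 4
G(11) = mex{4,3,0,1,2} = 5
G(12) = mex{5,4,1,2,0} = 3
G(13) = mex{3,5,2,0,1} = 4
G(14) = mex{4,3,3,1,2} = 0
G(15) = mex{0,4,4,2,0} = 1
G(16) = mex{1,0,5,3,1} = 2
G(17) = mex{2,1,3,4,2} = 0
G(18) = mex{0,2,4,5,3} = 1
G_A(18) = 1.
Heap B, S = {3, 5, 6, 7}:
n :  0  1  2  3  4  5  6  7  8  9 10 11 12 13 14 15 16 17 18 19 20
G :  0  0  0  1  1  1  2  2  2  3  0  0  0  1  1  1  2  2  2  3  0
G_B(20) = 0.
Combined Grundy value = 1 ⊕ 0 = 1.

1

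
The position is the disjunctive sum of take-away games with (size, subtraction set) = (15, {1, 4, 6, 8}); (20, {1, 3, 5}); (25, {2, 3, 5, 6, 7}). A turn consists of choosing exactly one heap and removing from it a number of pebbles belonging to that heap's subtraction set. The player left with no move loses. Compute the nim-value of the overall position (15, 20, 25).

Heap A, S = {1, 4, 6, 8}:
G(0) = 0
G(1) = mex{0} = 1
G(2) = mex{1} = 0
G(3) = mex{0} = 1
G(4) = mex{1,0} = 2
G(5) = mex{2,1} = 0
G(6) = mex{0,0,0} = 1
G(7) = mex{1,1,1} = 0
G(8) = mex{0,2,0,0} = 1
G(9) = mex{1,0,1,1} = 2
G(10) = mex{2,1,2,0} = 3
G(11) = mex{3,0,0,1} = 2
G(12) = mex{2,1,1,2} = 0
G(13) = mex{0,2,0,0} = 1
G(14) = mex{1,3,1,1} = 0
G(15) = mex{0,2,2,0} = 1
G_A(15) = 1.
Heap B, S = {1, 3, 5}:
G(0) = 0
G(1) = mex{0} = 1
G(2) = mex{1} = 0
G(3) = mex{0,0} = 1
G(4) = mex{1,1} = 0
G(5) = mex{0,0,0} = 1
G(6) = mex{1,1,1} = 0
G(7) = mex{0,0,0} = 1
G(8) = mex{1,1,1} = 0
G(9) = mex{0,0,0} = 1
G(10) = mex{1,1,1} = 0
G(11) = mex{0,0,0} = 1
G(12) = mex{1,1,1} = 0
G(13) = mex{0,0,0} = 1
G(14) = mex{1,1,1} = 0
G(15) = mex{0,0,0} = 1
G(16) = mex{1,1,1} = 0
G(17) = mex{0,0,0} = 1
G(18) = mex{1,1,1} = 0
G(19) = mex{0,0,0} = 1
G(20) = mex{1,1,1} = 0
G_B(20) = 0.
Heap C, S = {2, 3, 5, 6, 7}:
n :  0  1  2  3  4  5  6  7  8  9 10 11 12 13 14 15 16 17 18 19 20 21 22 23 24 25
G :  0  0  1  1  2  2  3  3  4  0  0  1  1  2  2  3  3  4  0  0  1  1  2  2  3  3
G_C(25) = 3.
Combined Grundy value = 1 ⊕ 0 ⊕ 3 = 2.

2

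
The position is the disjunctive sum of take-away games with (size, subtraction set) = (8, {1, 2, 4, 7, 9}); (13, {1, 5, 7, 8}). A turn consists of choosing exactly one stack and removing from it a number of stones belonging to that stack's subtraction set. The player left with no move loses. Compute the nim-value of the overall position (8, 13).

Stack A, S = {1, 2, 4, 7, 9}:
G(0) = 0
G(1) = mex{0} = 1
G(2) = mex{1,0} = 2
G(3) = mex{2,1} = 0
G(4) = mex{0,2,0} = 1
G(5) = mex{1,0,1} = 2
G(6) = mex{2,1,2} = 0
G(7) = mex{0,2,0,0} = 1
G(8) = mex{1,0,1,1} = 2
G_A(8) = 2.
Stack B, S = {1, 5, 7, 8}:
n :  0  1  2  3  4  5  6  7  8  9 10 11 12 13
G :  0  1  0  1  0  1  0  1  2  3  2  3  2  3
G_B(13) = 3.
Combined Grundy value = 2 ⊕ 3 = 1.

1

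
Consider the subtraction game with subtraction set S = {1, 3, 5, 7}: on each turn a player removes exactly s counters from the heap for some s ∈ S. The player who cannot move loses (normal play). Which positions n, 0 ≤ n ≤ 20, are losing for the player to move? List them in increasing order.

n :  0  1  2  3  4  5  6  7  8  9 10 11 12 13 14 15 16 17 18 19 20
G :  0  1  0  1  0  1  0  1  0  1  0  1  0  1  0  1  0  1  0  1  0
P-positions are exactly the n with G(n) = 0.

0, 2, 4, 6, 8, 10, 12, 14, 16, 18, 20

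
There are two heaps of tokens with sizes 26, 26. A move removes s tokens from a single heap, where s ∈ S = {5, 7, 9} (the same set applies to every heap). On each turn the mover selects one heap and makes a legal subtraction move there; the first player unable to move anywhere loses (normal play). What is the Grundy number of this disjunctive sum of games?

0

All heaps use S = {5, 7, 9}:
n :  0  1  2  3  4  5  6  7  8  9 10 11 12 13 14 15 16 17 18 19 20 21 22 23 24 25 26
G :  0  0  0  0  0  1  1  1  1  1  2  2  2  2  0  0  0  0  0  1  1  1  1  1  2  2  2
Heap A: G(26) = 2.
Heap B: G(26) = 2.
Combined Grundy value = 2 ⊕ 2 = 0.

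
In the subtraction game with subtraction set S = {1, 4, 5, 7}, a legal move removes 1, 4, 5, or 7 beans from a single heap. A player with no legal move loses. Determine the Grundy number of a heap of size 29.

3

G(0) = 0
G(1) = mex{0} = 1
G(2) = mex{1} = 0
G(3) = mex{0} = 1
G(4) = mex{1,0} = 2
G(5) = mex{2,1,0} = 3
G(6) = mex{3,0,1} = 2
G(7) = mex{2,1,0,0} = 3
G(8) = mex{3,2,1,1} = 0
G(9) = mex{0,3,2,0} = 1
G(10) = mex{1,2,3,1} = 0
G(11) = mex{0,3,2,2} = 1
G(12) = mex{1,0,3,3} = 2
G(13) = mex{2,1,0,2} = 3
G(14) = mex{3,0,1,3} = 2
G(15) = mex{2,1,0,0} = 3
G(16) = mex{3,2,1,1} = 0
G(17) = mex{0,3,2,0} = 1
G(18) = mex{1,2,3,1} = 0
G(19) = mex{0,3,2,2} = 1
G(20) = mex{1,0,3,3} = 2
G(21) = mex{2,1,0,2} = 3
G(22) = mex{3,0,1,3} = 2
G(23) = mex{2,1,0,0} = 3
G(24) = mex{3,2,1,1} = 0
G(25) = mex{0,3,2,0} = 1
G(26) = mex{1,2,3,1} = 0
G(27) = mex{0,3,2,2} = 1
G(28) = mex{1,0,3,3} = 2
G(29) = mex{2,1,0,2} = 3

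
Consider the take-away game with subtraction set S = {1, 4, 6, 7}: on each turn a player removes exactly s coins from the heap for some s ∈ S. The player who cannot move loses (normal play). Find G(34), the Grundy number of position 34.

3

G(0) = 0
G(1) = mex{0} = 1
G(2) = mex{1} = 0
G(3) = mex{0} = 1
G(4) = mex{1,0} = 2
G(5) = mex{2,1} = 0
G(6) = mex{0,0,0} = 1
G(7) = mex{1,1,1,0} = 2
G(8) = mex{2,2,0,1} = 3
G(9) = mex{3,0,1,0} = 2
G(10) = mex{2,1,2,1} = 0
G(11) = mex{0,2,0,2} = 1
G(12) = mex{1,3,1,0} = 2
G(13) = mex{2,2,2,1} = 0
G(14) = mex{0,0,3,2} = 1
G(15) = mex{1,1,2,3} = 0
G(16) = mex{0,2,0,2} = 1
G(17) = mex{1,0,1,0} = 2
G(18) = mex{2,1,2,1} = 0
G(19) = mex{0,0,0,2} = 1
G(20) = mex{1,1,1,0} = 2
G(21) = mex{2,2,0,1} = 3
G(22) = mex{3,0,1,0} = 2
G(23) = mex{2,1,2,1} = 0
G(24) = mex{0,2,0,2} = 1
G(25) = mex{1,3,1,0} = 2
G(26) = mex{2,2,2,1} = 0
G(27) = mex{0,0,3,2} = 1
G(28) = mex{1,1,2,3} = 0
G(29) = mex{0,2,0,2} = 1
G(30) = mex{1,0,1,0} = 2
G(31) = mex{2,1,2,1} = 0
G(32) = mex{0,0,0,2} = 1
G(33) = mex{1,1,1,0} = 2
G(34) = mex{2,2,0,1} = 3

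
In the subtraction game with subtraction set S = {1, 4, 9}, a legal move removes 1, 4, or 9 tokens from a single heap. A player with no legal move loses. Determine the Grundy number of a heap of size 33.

G(0) = 0
G(1) = mex{0} = 1
G(2) = mex{1} = 0
G(3) = mex{0} = 1
G(4) = mex{1,0} = 2
G(5) = mex{2,1} = 0
G(6) = mex{0,0} = 1
G(7) = mex{1,1} = 0
G(8) = mex{0,2} = 1
G(9) = mex{1,0,0} = 2
G(10) = mex{2,1,1} = 0
G(11) = mex{0,0,0} = 1
G(12) = mex{1,1,1} = 0
G(13) = mex{0,2,2} = 1
G(14) = mex{1,0,0} = 2
G(15) = mex{2,1,1} = 0
G(16) = mex{0,0,0} = 1
G(17) = mex{1,1,1} = 0
G(18) = mex{0,2,2} = 1
G(19) = mex{1,0,0} = 2
G(20) = mex{2,1,1} = 0
G(21) = mex{0,0,0} = 1
G(22) = mex{1,1,1} = 0
G(23) = mex{0,2,2} = 1
G(24) = mex{1,0,0} = 2
G(25) = mex{2,1,1} = 0
G(26) = mex{0,0,0} = 1
G(27) = mex{1,1,1} = 0
G(28) = mex{0,2,2} = 1
G(29) = mex{1,0,0} = 2
G(30) = mex{2,1,1} = 0
G(31) = mex{0,0,0} = 1
G(32) = mex{1,1,1} = 0
G(33) = mex{0,2,2} = 1

1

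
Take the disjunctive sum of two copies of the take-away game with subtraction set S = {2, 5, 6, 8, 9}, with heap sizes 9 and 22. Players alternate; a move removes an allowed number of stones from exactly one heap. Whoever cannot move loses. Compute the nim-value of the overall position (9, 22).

All heaps use S = {2, 5, 6, 8, 9}:
G(0) = 0
G(1) = mex{} = 0
G(2) = mex{0} = 1
G(3) = mex{0} = 1
G(4) = mex{1} = 0
G(5) = mex{1,0} = 2
G(6) = mex{0,0,0} = 1
G(7) = mex{2,1,0} = 3
G(8) = mex{1,1,1,0} = 2
G(9) = mex{3,0,1,0,0} = 2
G(10) = mex{2,2,0,1,0} = 3
G(11) = mex{2,1,2,1,1} = 0
G(12) = mex{3,3,1,0,1} = 2
G(13) = mex{0,2,3,2,0} = 1
G(14) = mex{2,2,2,1,2} = 0
G(15) = mex{1,3,2,3,1} = 0
G(16) = mex{0,0,3,2,3} = 1
G(17) = mex{0,2,0,2,2} = 1
G(18) = mex{1,1,2,3,2} = 0
G(19) = mex{1,0,1,0,3} = 2
G(20) = mex{0,0,0,2,0} = 1
G(21) = mex{2,1,0,1,2} = 3
G(22) = mex{1,1,1,0,1} = 2
Heap A: G(9) = 2.
Heap B: G(22) = 2.
Combined Grundy value = 2 ⊕ 2 = 0.

0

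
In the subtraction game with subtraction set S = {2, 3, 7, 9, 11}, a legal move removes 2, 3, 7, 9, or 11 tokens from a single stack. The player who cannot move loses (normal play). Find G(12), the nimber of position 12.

G(0) = 0
G(1) = mex{} = 0
G(2) = mex{0} = 1
G(3) = mex{0,0} = 1
G(4) = mex{1,0} = 2
G(5) = mex{1,1} = 0
G(6) = mex{2,1} = 0
G(7) = mex{0,2,0} = 1
G(8) = mex{0,0,0} = 1
G(9) = mex{1,0,1,0} = 2
G(10) = mex{1,1,1,0} = 2
G(11) = mex{2,1,2,1,0} = 3
G(12) = mex{2,2,0,1,0} = 3

3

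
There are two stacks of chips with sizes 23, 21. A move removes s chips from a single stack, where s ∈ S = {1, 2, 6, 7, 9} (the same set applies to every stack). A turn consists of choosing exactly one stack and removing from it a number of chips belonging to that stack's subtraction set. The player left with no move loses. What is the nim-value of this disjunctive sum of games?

All stacks use S = {1, 2, 6, 7, 9}:
n :  0  1  2  3  4  5  6  7  8  9 10 11 12 13 14 15 16 17 18 19 20 21 22 23
G :  0  1  2  0  1  2  3  4  0  1  2  0  1  2  3  4  0  1  2  0  1  2  3  4
Stack A: G(23) = 4.
Stack B: G(21) = 2.
Combined Grundy value = 4 ⊕ 2 = 6.

6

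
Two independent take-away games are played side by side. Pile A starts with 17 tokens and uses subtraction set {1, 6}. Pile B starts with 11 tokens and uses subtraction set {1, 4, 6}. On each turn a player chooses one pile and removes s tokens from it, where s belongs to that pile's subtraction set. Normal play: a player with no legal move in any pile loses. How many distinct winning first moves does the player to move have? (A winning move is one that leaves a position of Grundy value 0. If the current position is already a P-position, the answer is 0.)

Pile A, S = {1, 6}:
n :  0  1  2  3  4  5  6  7  8  9 10 11 12 13 14 15 16 17
G :  0  1  0  1  0  1  2  0  1  0  1  0  1  2  0  1  0  1
G_A(17) = 1.
Pile B, S = {1, 4, 6}:
n :  0  1  2  3  4  5  6  7  8  9 10 11
G :  0  1  0  1  2  0  1  0  1  2  0  1
G_B(11) = 1.
Combined Grundy value = 1 ⊕ 1 = 0.
A winning move leaves total XOR = 0, i.e. changes one component's Grundy value g to g ⊕ X where X is the current total.
Pile A: target g' = 1⊕0 = 1, but every legal move changes the Grundy value (mex property), so 0 moves.
Pile B: target g' = 1⊕0 = 1, but every legal move changes the Grundy value (mex property), so 0 moves.

0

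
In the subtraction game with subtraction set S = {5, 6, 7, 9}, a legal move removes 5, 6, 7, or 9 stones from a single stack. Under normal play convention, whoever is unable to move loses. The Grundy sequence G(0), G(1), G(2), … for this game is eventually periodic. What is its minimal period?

14

G(0) = 0
G(1) = mex{} = 0
G(2) = mex{} = 0
G(3) = mex{} = 0
G(4) = mex{} = 0
G(5) = mex{0} = 1
G(6) = mex{0,0} = 1
G(7) = mex{0,0,0} = 1
G(8) = mex{0,0,0} = 1
G(9) = mex{0,0,0,0} = 1
G(10) = mex{1,0,0,0} = 2
G(11) = mex{1,1,0,0} = 2
G(12) = mex{1,1,1,0} = 2
G(13) = mex{1,1,1,0} = 2
G(14) = mex{1,1,1,1} = 0
G(15) = mex{2,1,1,1} = 0
G(16) = mex{2,2,1,1} = 0
G(17) = mex{2,2,2,1} = 0
G(18) = mex{2,2,2,1} = 0
G(19) = mex{0,2,2,2} = 1
G(20) = mex{0,0,2,2} = 1
G(21) = mex{0,0,0,2} = 1
G(22) = mex{0,0,0,2} = 1
G(23) = mex{0,0,0,0} = 1
G(24) = mex{1,0,0,0} = 2
G(25) = mex{1,1,0,0} = 2
G(26) = mex{1,1,1,0} = 2
G(27) = mex{1,1,1,0} = 2
G(28) = mex{1,1,1,1} = 0
G(29) = mex{2,1,1,1} = 0
G(n+14) = G(n) holds for n = 0,…,8 (a full window of length max(S) = 9), so the sequence is purely periodic with period 14.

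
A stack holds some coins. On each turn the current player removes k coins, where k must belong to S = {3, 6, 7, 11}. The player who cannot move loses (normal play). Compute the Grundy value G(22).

G(0) = 0
G(1) = mex{} = 0
G(2) = mex{} = 0
G(3) = mex{0} = 1
G(4) = mex{0} = 1
G(5) = mex{0} = 1
G(6) = mex{1,0} = 2
G(7) = mex{1,0,0} = 2
G(8) = mex{1,0,0} = 2
G(9) = mex{2,1,0} = 3
G(10) = mex{2,1,1} = 0
G(11) = mex{2,1,1,0} = 3
G(12) = mex{3,2,1,0} = 4
G(13) = mex{0,2,2,0} = 1
G(14) = mex{3,2,2,1} = 0
G(15) = mex{4,3,2,1} = 0
G(16) = mex{1,0,3,1} = 2
G(17) = mex{0,3,0,2} = 1
G(18) = mex{0,4,3,2} = 1
G(19) = mex{2,1,4,2} = 0
G(20) = mex{1,0,1,3} = 2
G(21) = mex{1,0,0,0} = 2
G(22) = mex{0,2,0,3} = 1

1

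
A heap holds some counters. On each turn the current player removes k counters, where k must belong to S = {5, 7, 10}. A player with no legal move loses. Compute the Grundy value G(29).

2

G(0) = 0
G(1) = mex{} = 0
G(2) = mex{} = 0
G(3) = mex{} = 0
G(4) = mex{} = 0
G(5) = mex{0} = 1
G(6) = mex{0} = 1
G(7) = mex{0,0} = 1
G(8) = mex{0,0} = 1
G(9) = mex{0,0} = 1
G(10) = mex{1,0,0} = 2
G(11) = mex{1,0,0} = 2
G(12) = mex{1,1,0} = 2
G(13) = mex{1,1,0} = 2
G(14) = mex{1,1,0} = 2
G(15) = mex{2,1,1} = 0
G(16) = mex{2,1,1} = 0
G(17) = mex{2,2,1} = 0
G(18) = mex{2,2,1} = 0
G(19) = mex{2,2,1} = 0
G(20) = mex{0,2,2} = 1
G(21) = mex{0,2,2} = 1
G(22) = mex{0,0,2} = 1
G(23) = mex{0,0,2} = 1
G(24) = mex{0,0,2} = 1
G(25) = mex{1,0,0} = 2
G(26) = mex{1,0,0} = 2
G(27) = mex{1,1,0} = 2
G(28) = mex{1,1,0} = 2
G(29) = mex{1,1,0} = 2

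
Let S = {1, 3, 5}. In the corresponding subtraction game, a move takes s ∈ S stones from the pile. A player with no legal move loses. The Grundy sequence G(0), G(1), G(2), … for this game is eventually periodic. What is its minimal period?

2

n :  0  1  2  3  4  5  6  7  8  9 10 11 12 13 14
G :  0  1  0  1  0  1  0  1  0  1  0  1  0  1  0
G(n+2) = G(n) holds for n = 0,…,4 (a full window of length max(S) = 5), so the sequence is purely periodic with period 2.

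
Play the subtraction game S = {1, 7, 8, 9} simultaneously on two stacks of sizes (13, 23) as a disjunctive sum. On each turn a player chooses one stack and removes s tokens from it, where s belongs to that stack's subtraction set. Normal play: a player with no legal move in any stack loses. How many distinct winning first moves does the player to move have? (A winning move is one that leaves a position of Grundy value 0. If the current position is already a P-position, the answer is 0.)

2

All stacks use S = {1, 7, 8, 9}:
n :  0  1  2  3  4  5  6  7  8  9 10 11 12 13 14 15 16 17 18 19 20 21 22 23
G :  0  1  0  1  0  1  0  1  2  3  2  3  2  3  2  3  0  1  0  1  0  1  0  1
Stack A: G(13) = 3.
Stack B: G(23) = 1.
Combined Grundy value = 3 ⊕ 1 = 2.
A winning move leaves total XOR = 0, i.e. changes one component's Grundy value g to g ⊕ X where X is the current total.
Stack A: need g' = 3⊕2 = 1. Options: 13−1→G=2, 13−7→G=0, 13−8→G=1, 13−9→G=0. Hits: 1.
Stack B: need g' = 1⊕2 = 3. Options: 23−1→G=0, 23−7→G=0, 23−8→G=3, 23−9→G=2. Hits: 1.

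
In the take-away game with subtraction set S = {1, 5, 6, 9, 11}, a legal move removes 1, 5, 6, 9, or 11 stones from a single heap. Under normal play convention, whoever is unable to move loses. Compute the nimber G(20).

n :  0  1  2  3  4  5  6  7  8  9 10 11 12 13 14 15 16 17 18 19 20
G :  0  1  0  1  0  1  2  3  2  3  2  3  0  1  0  1  0  1  2  3  2

2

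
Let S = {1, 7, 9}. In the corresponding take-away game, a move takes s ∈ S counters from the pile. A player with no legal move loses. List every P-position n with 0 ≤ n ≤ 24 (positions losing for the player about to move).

G(0) = 0
G(1) = mex{0} = 1
G(2) = mex{1} = 0
G(3) = mex{0} = 1
G(4) = mex{1} = 0
G(5) = mex{0} = 1
G(6) = mex{1} = 0
G(7) = mex{0,0} = 1
G(8) = mex{1,1} = 0
G(9) = mex{0,0,0} = 1
G(10) = mex{1,1,1} = 0
G(11) = mex{0,0,0} = 1
G(12) = mex{1,1,1} = 0
G(13) = mex{0,0,0} = 1
G(14) = mex{1,1,1} = 0
G(15) = mex{0,0,0} = 1
G(16) = mex{1,1,1} = 0
G(17) = mex{0,0,0} = 1
G(18) = mex{1,1,1} = 0
G(19) = mex{0,0,0} = 1
G(20) = mex{1,1,1} = 0
G(21) = mex{0,0,0} = 1
G(22) = mex{1,1,1} = 0
G(23) = mex{0,0,0} = 1
G(24) = mex{1,1,1} = 0
P-positions are exactly the n with G(n) = 0.

0, 2, 4, 6, 8, 10, 12, 14, 16, 18, 20, 22, 24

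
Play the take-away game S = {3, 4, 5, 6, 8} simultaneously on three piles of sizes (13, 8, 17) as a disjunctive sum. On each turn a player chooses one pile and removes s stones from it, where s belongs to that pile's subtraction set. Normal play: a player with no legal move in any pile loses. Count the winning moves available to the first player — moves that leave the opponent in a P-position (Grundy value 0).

0

All piles use S = {3, 4, 5, 6, 8}:
n :  0  1  2  3  4  5  6  7  8  9 10 11 12 13 14 15 16 17
G :  0  0  0  1  1  1  2  2  2  3  3  0  0  0  1  1  1  2
Pile A: G(13) = 0.
Pile B: G(8) = 2.
Pile C: G(17) = 2.
Combined Grundy value = 0 ⊕ 2 ⊕ 2 = 0.
A winning move leaves total XOR = 0, i.e. changes one component's Grundy value g to g ⊕ X where X is the current total.
Pile A: target g' = 0⊕0 = 0, but every legal move changes the Grundy value (mex property), so 0 moves.
Pile B: target g' = 2⊕0 = 2, but every legal move changes the Grundy value (mex property), so 0 moves.
Pile C: target g' = 2⊕0 = 2, but every legal move changes the Grundy value (mex property), so 0 moves.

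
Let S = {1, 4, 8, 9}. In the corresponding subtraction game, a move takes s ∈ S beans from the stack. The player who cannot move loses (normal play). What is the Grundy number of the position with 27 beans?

G(0) = 0
G(1) = mex{0} = 1
G(2) = mex{1} = 0
G(3) = mex{0} = 1
G(4) = mex{1,0} = 2
G(5) = mex{2,1} = 0
G(6) = mex{0,0} = 1
G(7) = mex{1,1} = 0
G(8) = mex{0,2,0} = 1
G(9) = mex{1,0,1,0} = 2
G(10) = mex{2,1,0,1} = 3
G(11) = mex{3,0,1,0} = 2
G(12) = mex{2,1,2,1} = 0
G(13) = mex{0,2,0,2} = 1
G(14) = mex{1,3,1,0} = 2
G(15) = mex{2,2,0,1} = 3
G(16) = mex{3,0,1,0} = 2
G(17) = mex{2,1,2,1} = 0
G(18) = mex{0,2,3,2} = 1
G(19) = mex{1,3,2,3} = 0
G(20) = mex{0,2,0,2} = 1
G(21) = mex{1,0,1,0} = 2
G(22) = mex{2,1,2,1} = 0
G(23) = mex{0,0,3,2} = 1
G(24) = mex{1,1,2,3} = 0
G(25) = mex{0,2,0,2} = 1
G(26) = mex{1,0,1,0} = 2
G(27) = mex{2,1,0,1} = 3

3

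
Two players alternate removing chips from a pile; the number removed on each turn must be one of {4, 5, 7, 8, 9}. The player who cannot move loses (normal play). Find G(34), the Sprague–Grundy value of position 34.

2

n :  0  1  2  3  4  5  6  7  8  9 10 11 12 13 14 15 16 17 18 19 20 21 22 23 24 25 26 27 28 29 30 31 32 33 34
G :  0  0  0  0  1  1  1  1  2  2  2  2  3  0  0  0  0  1  1  1  1  2  2  2  2  3  0  0  0  0  1  1  1  1  2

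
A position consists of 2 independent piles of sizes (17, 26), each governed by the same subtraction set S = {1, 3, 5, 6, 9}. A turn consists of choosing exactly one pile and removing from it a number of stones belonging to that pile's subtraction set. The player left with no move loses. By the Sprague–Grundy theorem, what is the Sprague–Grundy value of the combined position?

1

All piles use S = {1, 3, 5, 6, 9}:
G(0) = 0
G(1) = mex{0} = 1
G(2) = mex{1} = 0
G(3) = mex{0,0} = 1
G(4) = mex{1,1} = 0
G(5) = mex{0,0,0} = 1
G(6) = mex{1,1,1,0} = 2
G(7) = mex{2,0,0,1} = 3
G(8) = mex{3,1,1,0} = 2
G(9) = mex{2,2,0,1,0} = 3
G(10) = mex{3,3,1,0,1} = 2
G(11) = mex{2,2,2,1,0} = 3
G(12) = mex{3,3,3,2,1} = 0
G(13) = mex{0,2,2,3,0} = 1
G(14) = mex{1,3,3,2,1} = 0
G(15) = mex{0,0,2,3,2} = 1
G(16) = mex{1,1,3,2,3} = 0
G(17) = mex{0,0,0,3,2} = 1
G(18) = mex{1,1,1,0,3} = 2
G(19) = mex{2,0,0,1,2} = 3
G(20) = mex{3,1,1,0,3} = 2
G(21) = mex{2,2,0,1,0} = 3
G(22) = mex{3,3,1,0,1} = 2
G(23) = mex{2,2,2,1,0} = 3
G(24) = mex{3,3,3,2,1} = 0
G(25) = mex{0,2,2,3,0} = 1
G(26) = mex{1,3,3,2,1} = 0
Pile A: G(17) = 1.
Pile B: G(26) = 0.
Combined Grundy value = 1 ⊕ 0 = 1.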